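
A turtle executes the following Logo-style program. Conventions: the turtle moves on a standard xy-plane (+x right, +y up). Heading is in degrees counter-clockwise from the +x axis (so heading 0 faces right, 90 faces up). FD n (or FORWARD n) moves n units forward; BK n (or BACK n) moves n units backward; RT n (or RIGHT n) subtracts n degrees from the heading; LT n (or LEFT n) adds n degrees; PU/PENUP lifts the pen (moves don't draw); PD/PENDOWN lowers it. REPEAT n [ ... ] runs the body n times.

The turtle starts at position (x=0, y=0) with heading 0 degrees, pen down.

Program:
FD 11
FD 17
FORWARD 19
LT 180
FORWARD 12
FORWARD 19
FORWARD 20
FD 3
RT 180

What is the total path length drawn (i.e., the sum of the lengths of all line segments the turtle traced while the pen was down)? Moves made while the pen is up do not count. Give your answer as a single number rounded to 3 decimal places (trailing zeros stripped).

Answer: 101

Derivation:
Executing turtle program step by step:
Start: pos=(0,0), heading=0, pen down
FD 11: (0,0) -> (11,0) [heading=0, draw]
FD 17: (11,0) -> (28,0) [heading=0, draw]
FD 19: (28,0) -> (47,0) [heading=0, draw]
LT 180: heading 0 -> 180
FD 12: (47,0) -> (35,0) [heading=180, draw]
FD 19: (35,0) -> (16,0) [heading=180, draw]
FD 20: (16,0) -> (-4,0) [heading=180, draw]
FD 3: (-4,0) -> (-7,0) [heading=180, draw]
RT 180: heading 180 -> 0
Final: pos=(-7,0), heading=0, 7 segment(s) drawn

Segment lengths:
  seg 1: (0,0) -> (11,0), length = 11
  seg 2: (11,0) -> (28,0), length = 17
  seg 3: (28,0) -> (47,0), length = 19
  seg 4: (47,0) -> (35,0), length = 12
  seg 5: (35,0) -> (16,0), length = 19
  seg 6: (16,0) -> (-4,0), length = 20
  seg 7: (-4,0) -> (-7,0), length = 3
Total = 101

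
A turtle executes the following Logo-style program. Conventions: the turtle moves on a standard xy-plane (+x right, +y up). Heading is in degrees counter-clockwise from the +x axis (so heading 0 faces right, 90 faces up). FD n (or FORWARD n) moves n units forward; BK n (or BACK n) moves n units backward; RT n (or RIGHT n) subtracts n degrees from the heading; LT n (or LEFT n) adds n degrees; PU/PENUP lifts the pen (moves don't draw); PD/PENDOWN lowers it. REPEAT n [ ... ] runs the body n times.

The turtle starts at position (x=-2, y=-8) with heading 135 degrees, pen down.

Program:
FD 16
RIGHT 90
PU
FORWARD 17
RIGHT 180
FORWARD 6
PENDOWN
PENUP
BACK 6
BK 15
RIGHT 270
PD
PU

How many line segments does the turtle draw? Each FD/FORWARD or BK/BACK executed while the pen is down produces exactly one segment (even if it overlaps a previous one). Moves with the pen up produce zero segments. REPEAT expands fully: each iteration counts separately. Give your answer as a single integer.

Answer: 1

Derivation:
Executing turtle program step by step:
Start: pos=(-2,-8), heading=135, pen down
FD 16: (-2,-8) -> (-13.314,3.314) [heading=135, draw]
RT 90: heading 135 -> 45
PU: pen up
FD 17: (-13.314,3.314) -> (-1.293,15.335) [heading=45, move]
RT 180: heading 45 -> 225
FD 6: (-1.293,15.335) -> (-5.536,11.092) [heading=225, move]
PD: pen down
PU: pen up
BK 6: (-5.536,11.092) -> (-1.293,15.335) [heading=225, move]
BK 15: (-1.293,15.335) -> (9.314,25.941) [heading=225, move]
RT 270: heading 225 -> 315
PD: pen down
PU: pen up
Final: pos=(9.314,25.941), heading=315, 1 segment(s) drawn
Segments drawn: 1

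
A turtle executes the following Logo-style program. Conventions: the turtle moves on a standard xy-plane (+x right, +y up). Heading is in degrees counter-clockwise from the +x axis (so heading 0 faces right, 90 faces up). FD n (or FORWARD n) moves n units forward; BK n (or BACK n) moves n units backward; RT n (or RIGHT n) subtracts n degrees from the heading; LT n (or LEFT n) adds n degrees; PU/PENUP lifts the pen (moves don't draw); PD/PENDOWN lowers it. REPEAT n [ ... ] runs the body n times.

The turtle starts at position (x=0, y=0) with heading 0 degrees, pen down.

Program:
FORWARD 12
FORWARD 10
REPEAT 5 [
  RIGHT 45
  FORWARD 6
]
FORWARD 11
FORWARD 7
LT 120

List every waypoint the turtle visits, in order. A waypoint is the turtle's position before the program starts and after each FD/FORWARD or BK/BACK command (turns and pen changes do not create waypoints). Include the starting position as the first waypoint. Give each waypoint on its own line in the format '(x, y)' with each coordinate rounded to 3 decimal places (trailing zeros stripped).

Answer: (0, 0)
(12, 0)
(22, 0)
(26.243, -4.243)
(26.243, -10.243)
(22, -14.485)
(16, -14.485)
(11.757, -10.243)
(3.979, -2.464)
(-0.971, 2.485)

Derivation:
Executing turtle program step by step:
Start: pos=(0,0), heading=0, pen down
FD 12: (0,0) -> (12,0) [heading=0, draw]
FD 10: (12,0) -> (22,0) [heading=0, draw]
REPEAT 5 [
  -- iteration 1/5 --
  RT 45: heading 0 -> 315
  FD 6: (22,0) -> (26.243,-4.243) [heading=315, draw]
  -- iteration 2/5 --
  RT 45: heading 315 -> 270
  FD 6: (26.243,-4.243) -> (26.243,-10.243) [heading=270, draw]
  -- iteration 3/5 --
  RT 45: heading 270 -> 225
  FD 6: (26.243,-10.243) -> (22,-14.485) [heading=225, draw]
  -- iteration 4/5 --
  RT 45: heading 225 -> 180
  FD 6: (22,-14.485) -> (16,-14.485) [heading=180, draw]
  -- iteration 5/5 --
  RT 45: heading 180 -> 135
  FD 6: (16,-14.485) -> (11.757,-10.243) [heading=135, draw]
]
FD 11: (11.757,-10.243) -> (3.979,-2.464) [heading=135, draw]
FD 7: (3.979,-2.464) -> (-0.971,2.485) [heading=135, draw]
LT 120: heading 135 -> 255
Final: pos=(-0.971,2.485), heading=255, 9 segment(s) drawn
Waypoints (10 total):
(0, 0)
(12, 0)
(22, 0)
(26.243, -4.243)
(26.243, -10.243)
(22, -14.485)
(16, -14.485)
(11.757, -10.243)
(3.979, -2.464)
(-0.971, 2.485)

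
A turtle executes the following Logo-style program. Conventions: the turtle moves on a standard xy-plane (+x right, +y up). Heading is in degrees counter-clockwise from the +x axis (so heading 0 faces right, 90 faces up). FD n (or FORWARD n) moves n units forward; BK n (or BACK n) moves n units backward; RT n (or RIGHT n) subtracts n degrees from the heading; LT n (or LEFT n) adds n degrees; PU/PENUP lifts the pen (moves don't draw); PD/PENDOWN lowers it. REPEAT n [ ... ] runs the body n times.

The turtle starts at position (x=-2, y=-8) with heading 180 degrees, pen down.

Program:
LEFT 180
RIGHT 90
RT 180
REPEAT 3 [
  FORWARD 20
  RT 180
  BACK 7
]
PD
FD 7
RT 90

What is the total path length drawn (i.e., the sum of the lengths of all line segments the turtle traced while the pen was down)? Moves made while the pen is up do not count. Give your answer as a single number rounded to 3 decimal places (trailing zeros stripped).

Answer: 88

Derivation:
Executing turtle program step by step:
Start: pos=(-2,-8), heading=180, pen down
LT 180: heading 180 -> 0
RT 90: heading 0 -> 270
RT 180: heading 270 -> 90
REPEAT 3 [
  -- iteration 1/3 --
  FD 20: (-2,-8) -> (-2,12) [heading=90, draw]
  RT 180: heading 90 -> 270
  BK 7: (-2,12) -> (-2,19) [heading=270, draw]
  -- iteration 2/3 --
  FD 20: (-2,19) -> (-2,-1) [heading=270, draw]
  RT 180: heading 270 -> 90
  BK 7: (-2,-1) -> (-2,-8) [heading=90, draw]
  -- iteration 3/3 --
  FD 20: (-2,-8) -> (-2,12) [heading=90, draw]
  RT 180: heading 90 -> 270
  BK 7: (-2,12) -> (-2,19) [heading=270, draw]
]
PD: pen down
FD 7: (-2,19) -> (-2,12) [heading=270, draw]
RT 90: heading 270 -> 180
Final: pos=(-2,12), heading=180, 7 segment(s) drawn

Segment lengths:
  seg 1: (-2,-8) -> (-2,12), length = 20
  seg 2: (-2,12) -> (-2,19), length = 7
  seg 3: (-2,19) -> (-2,-1), length = 20
  seg 4: (-2,-1) -> (-2,-8), length = 7
  seg 5: (-2,-8) -> (-2,12), length = 20
  seg 6: (-2,12) -> (-2,19), length = 7
  seg 7: (-2,19) -> (-2,12), length = 7
Total = 88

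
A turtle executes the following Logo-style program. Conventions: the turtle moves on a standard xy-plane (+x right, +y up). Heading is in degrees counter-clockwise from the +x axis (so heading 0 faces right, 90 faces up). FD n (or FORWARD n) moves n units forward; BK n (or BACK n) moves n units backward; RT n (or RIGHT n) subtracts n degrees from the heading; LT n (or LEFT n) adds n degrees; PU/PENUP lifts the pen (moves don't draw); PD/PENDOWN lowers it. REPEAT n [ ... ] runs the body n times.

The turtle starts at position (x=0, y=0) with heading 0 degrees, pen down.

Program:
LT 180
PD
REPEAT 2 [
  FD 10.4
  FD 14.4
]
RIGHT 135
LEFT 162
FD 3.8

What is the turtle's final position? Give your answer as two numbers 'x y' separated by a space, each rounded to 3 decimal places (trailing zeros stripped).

Executing turtle program step by step:
Start: pos=(0,0), heading=0, pen down
LT 180: heading 0 -> 180
PD: pen down
REPEAT 2 [
  -- iteration 1/2 --
  FD 10.4: (0,0) -> (-10.4,0) [heading=180, draw]
  FD 14.4: (-10.4,0) -> (-24.8,0) [heading=180, draw]
  -- iteration 2/2 --
  FD 10.4: (-24.8,0) -> (-35.2,0) [heading=180, draw]
  FD 14.4: (-35.2,0) -> (-49.6,0) [heading=180, draw]
]
RT 135: heading 180 -> 45
LT 162: heading 45 -> 207
FD 3.8: (-49.6,0) -> (-52.986,-1.725) [heading=207, draw]
Final: pos=(-52.986,-1.725), heading=207, 5 segment(s) drawn

Answer: -52.986 -1.725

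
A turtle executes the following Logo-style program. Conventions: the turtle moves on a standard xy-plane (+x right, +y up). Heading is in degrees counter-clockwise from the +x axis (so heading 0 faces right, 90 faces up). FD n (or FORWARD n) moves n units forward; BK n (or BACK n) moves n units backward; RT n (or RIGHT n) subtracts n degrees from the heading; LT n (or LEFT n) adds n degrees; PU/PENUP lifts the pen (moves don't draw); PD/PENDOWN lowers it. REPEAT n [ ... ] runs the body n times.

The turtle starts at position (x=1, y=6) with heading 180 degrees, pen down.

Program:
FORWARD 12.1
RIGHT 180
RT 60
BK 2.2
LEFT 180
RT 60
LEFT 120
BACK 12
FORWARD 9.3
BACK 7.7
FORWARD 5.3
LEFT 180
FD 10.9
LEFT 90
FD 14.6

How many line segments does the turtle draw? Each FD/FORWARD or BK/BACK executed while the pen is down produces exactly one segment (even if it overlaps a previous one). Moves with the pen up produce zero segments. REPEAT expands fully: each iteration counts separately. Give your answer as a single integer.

Executing turtle program step by step:
Start: pos=(1,6), heading=180, pen down
FD 12.1: (1,6) -> (-11.1,6) [heading=180, draw]
RT 180: heading 180 -> 0
RT 60: heading 0 -> 300
BK 2.2: (-11.1,6) -> (-12.2,7.905) [heading=300, draw]
LT 180: heading 300 -> 120
RT 60: heading 120 -> 60
LT 120: heading 60 -> 180
BK 12: (-12.2,7.905) -> (-0.2,7.905) [heading=180, draw]
FD 9.3: (-0.2,7.905) -> (-9.5,7.905) [heading=180, draw]
BK 7.7: (-9.5,7.905) -> (-1.8,7.905) [heading=180, draw]
FD 5.3: (-1.8,7.905) -> (-7.1,7.905) [heading=180, draw]
LT 180: heading 180 -> 0
FD 10.9: (-7.1,7.905) -> (3.8,7.905) [heading=0, draw]
LT 90: heading 0 -> 90
FD 14.6: (3.8,7.905) -> (3.8,22.505) [heading=90, draw]
Final: pos=(3.8,22.505), heading=90, 8 segment(s) drawn
Segments drawn: 8

Answer: 8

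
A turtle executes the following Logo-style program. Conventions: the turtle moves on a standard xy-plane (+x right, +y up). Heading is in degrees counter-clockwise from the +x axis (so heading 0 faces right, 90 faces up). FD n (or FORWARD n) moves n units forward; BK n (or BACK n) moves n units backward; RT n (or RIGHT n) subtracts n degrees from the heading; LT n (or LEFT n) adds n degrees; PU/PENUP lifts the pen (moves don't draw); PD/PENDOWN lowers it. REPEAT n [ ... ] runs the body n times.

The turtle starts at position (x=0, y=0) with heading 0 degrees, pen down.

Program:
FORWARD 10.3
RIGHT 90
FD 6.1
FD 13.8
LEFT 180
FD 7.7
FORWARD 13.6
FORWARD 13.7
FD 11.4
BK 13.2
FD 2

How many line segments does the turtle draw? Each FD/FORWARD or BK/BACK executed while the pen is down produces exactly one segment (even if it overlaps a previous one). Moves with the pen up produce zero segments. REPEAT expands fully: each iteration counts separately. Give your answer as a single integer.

Executing turtle program step by step:
Start: pos=(0,0), heading=0, pen down
FD 10.3: (0,0) -> (10.3,0) [heading=0, draw]
RT 90: heading 0 -> 270
FD 6.1: (10.3,0) -> (10.3,-6.1) [heading=270, draw]
FD 13.8: (10.3,-6.1) -> (10.3,-19.9) [heading=270, draw]
LT 180: heading 270 -> 90
FD 7.7: (10.3,-19.9) -> (10.3,-12.2) [heading=90, draw]
FD 13.6: (10.3,-12.2) -> (10.3,1.4) [heading=90, draw]
FD 13.7: (10.3,1.4) -> (10.3,15.1) [heading=90, draw]
FD 11.4: (10.3,15.1) -> (10.3,26.5) [heading=90, draw]
BK 13.2: (10.3,26.5) -> (10.3,13.3) [heading=90, draw]
FD 2: (10.3,13.3) -> (10.3,15.3) [heading=90, draw]
Final: pos=(10.3,15.3), heading=90, 9 segment(s) drawn
Segments drawn: 9

Answer: 9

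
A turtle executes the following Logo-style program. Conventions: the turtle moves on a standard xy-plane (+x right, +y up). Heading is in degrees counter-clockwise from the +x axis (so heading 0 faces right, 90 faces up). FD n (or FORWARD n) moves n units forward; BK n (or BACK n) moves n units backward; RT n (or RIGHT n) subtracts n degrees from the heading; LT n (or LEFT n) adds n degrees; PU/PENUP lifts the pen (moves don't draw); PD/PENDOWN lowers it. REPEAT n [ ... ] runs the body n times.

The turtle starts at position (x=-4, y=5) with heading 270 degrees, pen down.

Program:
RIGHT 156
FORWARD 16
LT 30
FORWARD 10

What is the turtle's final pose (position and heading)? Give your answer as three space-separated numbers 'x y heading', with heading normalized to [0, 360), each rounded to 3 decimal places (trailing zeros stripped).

Answer: -18.598 25.495 144

Derivation:
Executing turtle program step by step:
Start: pos=(-4,5), heading=270, pen down
RT 156: heading 270 -> 114
FD 16: (-4,5) -> (-10.508,19.617) [heading=114, draw]
LT 30: heading 114 -> 144
FD 10: (-10.508,19.617) -> (-18.598,25.495) [heading=144, draw]
Final: pos=(-18.598,25.495), heading=144, 2 segment(s) drawn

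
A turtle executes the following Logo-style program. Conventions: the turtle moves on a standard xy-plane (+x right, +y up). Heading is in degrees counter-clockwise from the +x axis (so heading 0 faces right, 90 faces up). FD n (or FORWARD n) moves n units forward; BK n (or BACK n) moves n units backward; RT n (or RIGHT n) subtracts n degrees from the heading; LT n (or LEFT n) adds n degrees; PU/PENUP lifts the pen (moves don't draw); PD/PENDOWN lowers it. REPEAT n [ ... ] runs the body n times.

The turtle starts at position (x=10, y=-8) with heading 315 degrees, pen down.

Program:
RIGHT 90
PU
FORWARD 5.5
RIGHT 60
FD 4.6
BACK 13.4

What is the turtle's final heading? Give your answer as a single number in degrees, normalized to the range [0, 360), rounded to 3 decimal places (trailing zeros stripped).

Executing turtle program step by step:
Start: pos=(10,-8), heading=315, pen down
RT 90: heading 315 -> 225
PU: pen up
FD 5.5: (10,-8) -> (6.111,-11.889) [heading=225, move]
RT 60: heading 225 -> 165
FD 4.6: (6.111,-11.889) -> (1.668,-10.699) [heading=165, move]
BK 13.4: (1.668,-10.699) -> (14.611,-14.167) [heading=165, move]
Final: pos=(14.611,-14.167), heading=165, 0 segment(s) drawn

Answer: 165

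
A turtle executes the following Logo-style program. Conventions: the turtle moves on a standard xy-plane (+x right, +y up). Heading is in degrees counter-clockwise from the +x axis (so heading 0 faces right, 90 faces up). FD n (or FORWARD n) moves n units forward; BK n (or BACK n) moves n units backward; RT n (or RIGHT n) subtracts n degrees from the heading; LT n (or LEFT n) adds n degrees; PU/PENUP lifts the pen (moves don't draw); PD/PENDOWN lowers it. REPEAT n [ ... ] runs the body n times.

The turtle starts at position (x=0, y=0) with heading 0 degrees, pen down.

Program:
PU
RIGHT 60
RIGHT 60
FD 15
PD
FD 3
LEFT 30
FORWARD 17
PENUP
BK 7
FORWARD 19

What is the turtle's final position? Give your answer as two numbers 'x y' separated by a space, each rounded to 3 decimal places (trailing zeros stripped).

Answer: -9 -44.588

Derivation:
Executing turtle program step by step:
Start: pos=(0,0), heading=0, pen down
PU: pen up
RT 60: heading 0 -> 300
RT 60: heading 300 -> 240
FD 15: (0,0) -> (-7.5,-12.99) [heading=240, move]
PD: pen down
FD 3: (-7.5,-12.99) -> (-9,-15.588) [heading=240, draw]
LT 30: heading 240 -> 270
FD 17: (-9,-15.588) -> (-9,-32.588) [heading=270, draw]
PU: pen up
BK 7: (-9,-32.588) -> (-9,-25.588) [heading=270, move]
FD 19: (-9,-25.588) -> (-9,-44.588) [heading=270, move]
Final: pos=(-9,-44.588), heading=270, 2 segment(s) drawn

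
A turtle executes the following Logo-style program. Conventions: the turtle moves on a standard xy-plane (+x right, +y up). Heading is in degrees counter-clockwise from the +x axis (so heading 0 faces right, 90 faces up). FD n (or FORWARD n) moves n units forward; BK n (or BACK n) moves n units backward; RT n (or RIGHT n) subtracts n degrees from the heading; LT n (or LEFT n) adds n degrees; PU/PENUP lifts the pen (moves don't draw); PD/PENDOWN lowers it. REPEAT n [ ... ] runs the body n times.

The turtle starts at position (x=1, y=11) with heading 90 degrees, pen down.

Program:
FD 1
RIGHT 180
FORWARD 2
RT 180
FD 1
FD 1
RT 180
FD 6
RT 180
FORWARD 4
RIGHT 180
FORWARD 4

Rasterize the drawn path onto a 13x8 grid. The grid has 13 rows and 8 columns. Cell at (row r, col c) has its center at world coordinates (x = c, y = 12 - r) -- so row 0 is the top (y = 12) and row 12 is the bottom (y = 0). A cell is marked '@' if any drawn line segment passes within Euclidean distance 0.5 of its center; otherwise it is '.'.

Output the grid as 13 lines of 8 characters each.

Answer: .@......
.@......
.@......
.@......
.@......
.@......
.@......
........
........
........
........
........
........

Derivation:
Segment 0: (1,11) -> (1,12)
Segment 1: (1,12) -> (1,10)
Segment 2: (1,10) -> (1,11)
Segment 3: (1,11) -> (1,12)
Segment 4: (1,12) -> (1,6)
Segment 5: (1,6) -> (1,10)
Segment 6: (1,10) -> (1,6)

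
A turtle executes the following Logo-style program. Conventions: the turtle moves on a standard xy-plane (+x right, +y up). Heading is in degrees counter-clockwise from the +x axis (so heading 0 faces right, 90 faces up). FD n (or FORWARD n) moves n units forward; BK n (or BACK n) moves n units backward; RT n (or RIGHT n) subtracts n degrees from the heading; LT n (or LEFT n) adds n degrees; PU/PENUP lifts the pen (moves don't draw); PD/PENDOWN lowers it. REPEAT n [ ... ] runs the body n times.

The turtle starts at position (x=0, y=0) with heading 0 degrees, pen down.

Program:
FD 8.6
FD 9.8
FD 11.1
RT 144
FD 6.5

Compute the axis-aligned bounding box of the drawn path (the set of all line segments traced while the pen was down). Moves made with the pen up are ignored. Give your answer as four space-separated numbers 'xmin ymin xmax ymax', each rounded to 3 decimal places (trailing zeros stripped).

Executing turtle program step by step:
Start: pos=(0,0), heading=0, pen down
FD 8.6: (0,0) -> (8.6,0) [heading=0, draw]
FD 9.8: (8.6,0) -> (18.4,0) [heading=0, draw]
FD 11.1: (18.4,0) -> (29.5,0) [heading=0, draw]
RT 144: heading 0 -> 216
FD 6.5: (29.5,0) -> (24.241,-3.821) [heading=216, draw]
Final: pos=(24.241,-3.821), heading=216, 4 segment(s) drawn

Segment endpoints: x in {0, 8.6, 18.4, 24.241, 29.5}, y in {-3.821, 0}
xmin=0, ymin=-3.821, xmax=29.5, ymax=0

Answer: 0 -3.821 29.5 0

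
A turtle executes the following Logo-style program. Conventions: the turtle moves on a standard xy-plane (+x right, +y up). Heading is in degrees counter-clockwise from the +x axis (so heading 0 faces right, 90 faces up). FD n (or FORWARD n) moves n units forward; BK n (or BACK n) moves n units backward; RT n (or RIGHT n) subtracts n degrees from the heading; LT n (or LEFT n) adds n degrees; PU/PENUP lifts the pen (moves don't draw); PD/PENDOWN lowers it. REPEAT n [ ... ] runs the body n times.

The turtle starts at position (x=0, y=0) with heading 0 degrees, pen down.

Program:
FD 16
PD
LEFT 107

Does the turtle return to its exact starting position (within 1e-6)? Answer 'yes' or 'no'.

Answer: no

Derivation:
Executing turtle program step by step:
Start: pos=(0,0), heading=0, pen down
FD 16: (0,0) -> (16,0) [heading=0, draw]
PD: pen down
LT 107: heading 0 -> 107
Final: pos=(16,0), heading=107, 1 segment(s) drawn

Start position: (0, 0)
Final position: (16, 0)
Distance = 16; >= 1e-6 -> NOT closed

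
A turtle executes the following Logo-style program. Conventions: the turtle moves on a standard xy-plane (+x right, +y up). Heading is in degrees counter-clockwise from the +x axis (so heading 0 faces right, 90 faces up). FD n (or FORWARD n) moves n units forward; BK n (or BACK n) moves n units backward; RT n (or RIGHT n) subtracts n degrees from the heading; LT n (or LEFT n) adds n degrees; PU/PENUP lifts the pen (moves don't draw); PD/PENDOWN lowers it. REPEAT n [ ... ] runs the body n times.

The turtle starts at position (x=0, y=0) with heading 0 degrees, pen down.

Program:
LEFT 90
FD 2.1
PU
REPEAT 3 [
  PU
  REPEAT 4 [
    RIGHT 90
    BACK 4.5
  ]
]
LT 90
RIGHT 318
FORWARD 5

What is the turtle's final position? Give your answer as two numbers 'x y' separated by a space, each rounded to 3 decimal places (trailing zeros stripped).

Answer: -3.716 -1.246

Derivation:
Executing turtle program step by step:
Start: pos=(0,0), heading=0, pen down
LT 90: heading 0 -> 90
FD 2.1: (0,0) -> (0,2.1) [heading=90, draw]
PU: pen up
REPEAT 3 [
  -- iteration 1/3 --
  PU: pen up
  REPEAT 4 [
    -- iteration 1/4 --
    RT 90: heading 90 -> 0
    BK 4.5: (0,2.1) -> (-4.5,2.1) [heading=0, move]
    -- iteration 2/4 --
    RT 90: heading 0 -> 270
    BK 4.5: (-4.5,2.1) -> (-4.5,6.6) [heading=270, move]
    -- iteration 3/4 --
    RT 90: heading 270 -> 180
    BK 4.5: (-4.5,6.6) -> (0,6.6) [heading=180, move]
    -- iteration 4/4 --
    RT 90: heading 180 -> 90
    BK 4.5: (0,6.6) -> (0,2.1) [heading=90, move]
  ]
  -- iteration 2/3 --
  PU: pen up
  REPEAT 4 [
    -- iteration 1/4 --
    RT 90: heading 90 -> 0
    BK 4.5: (0,2.1) -> (-4.5,2.1) [heading=0, move]
    -- iteration 2/4 --
    RT 90: heading 0 -> 270
    BK 4.5: (-4.5,2.1) -> (-4.5,6.6) [heading=270, move]
    -- iteration 3/4 --
    RT 90: heading 270 -> 180
    BK 4.5: (-4.5,6.6) -> (0,6.6) [heading=180, move]
    -- iteration 4/4 --
    RT 90: heading 180 -> 90
    BK 4.5: (0,6.6) -> (0,2.1) [heading=90, move]
  ]
  -- iteration 3/3 --
  PU: pen up
  REPEAT 4 [
    -- iteration 1/4 --
    RT 90: heading 90 -> 0
    BK 4.5: (0,2.1) -> (-4.5,2.1) [heading=0, move]
    -- iteration 2/4 --
    RT 90: heading 0 -> 270
    BK 4.5: (-4.5,2.1) -> (-4.5,6.6) [heading=270, move]
    -- iteration 3/4 --
    RT 90: heading 270 -> 180
    BK 4.5: (-4.5,6.6) -> (0,6.6) [heading=180, move]
    -- iteration 4/4 --
    RT 90: heading 180 -> 90
    BK 4.5: (0,6.6) -> (0,2.1) [heading=90, move]
  ]
]
LT 90: heading 90 -> 180
RT 318: heading 180 -> 222
FD 5: (0,2.1) -> (-3.716,-1.246) [heading=222, move]
Final: pos=(-3.716,-1.246), heading=222, 1 segment(s) drawn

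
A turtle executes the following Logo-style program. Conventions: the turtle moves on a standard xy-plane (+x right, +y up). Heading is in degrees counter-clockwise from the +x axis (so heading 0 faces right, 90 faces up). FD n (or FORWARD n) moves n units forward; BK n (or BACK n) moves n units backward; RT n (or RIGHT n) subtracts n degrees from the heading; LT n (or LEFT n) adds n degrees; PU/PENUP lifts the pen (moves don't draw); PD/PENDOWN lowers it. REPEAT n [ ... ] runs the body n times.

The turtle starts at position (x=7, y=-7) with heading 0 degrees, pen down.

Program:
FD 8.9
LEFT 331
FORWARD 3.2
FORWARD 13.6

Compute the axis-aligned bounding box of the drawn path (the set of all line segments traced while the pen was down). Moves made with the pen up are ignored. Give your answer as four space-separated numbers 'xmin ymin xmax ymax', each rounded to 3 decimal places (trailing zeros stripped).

Answer: 7 -15.145 30.594 -7

Derivation:
Executing turtle program step by step:
Start: pos=(7,-7), heading=0, pen down
FD 8.9: (7,-7) -> (15.9,-7) [heading=0, draw]
LT 331: heading 0 -> 331
FD 3.2: (15.9,-7) -> (18.699,-8.551) [heading=331, draw]
FD 13.6: (18.699,-8.551) -> (30.594,-15.145) [heading=331, draw]
Final: pos=(30.594,-15.145), heading=331, 3 segment(s) drawn

Segment endpoints: x in {7, 15.9, 18.699, 30.594}, y in {-15.145, -8.551, -7}
xmin=7, ymin=-15.145, xmax=30.594, ymax=-7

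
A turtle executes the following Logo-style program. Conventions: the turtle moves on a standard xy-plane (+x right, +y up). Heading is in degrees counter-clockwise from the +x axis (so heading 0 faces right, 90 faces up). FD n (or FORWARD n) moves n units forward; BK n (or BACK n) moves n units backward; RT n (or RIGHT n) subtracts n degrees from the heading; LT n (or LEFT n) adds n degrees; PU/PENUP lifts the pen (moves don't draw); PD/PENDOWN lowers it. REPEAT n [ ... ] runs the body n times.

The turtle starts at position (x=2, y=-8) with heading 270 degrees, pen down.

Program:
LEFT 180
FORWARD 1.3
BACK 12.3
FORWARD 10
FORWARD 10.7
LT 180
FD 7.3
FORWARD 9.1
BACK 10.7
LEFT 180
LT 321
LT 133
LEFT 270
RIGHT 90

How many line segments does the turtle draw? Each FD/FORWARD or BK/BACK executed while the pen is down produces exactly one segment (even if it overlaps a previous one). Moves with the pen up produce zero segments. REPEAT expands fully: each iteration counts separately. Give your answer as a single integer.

Executing turtle program step by step:
Start: pos=(2,-8), heading=270, pen down
LT 180: heading 270 -> 90
FD 1.3: (2,-8) -> (2,-6.7) [heading=90, draw]
BK 12.3: (2,-6.7) -> (2,-19) [heading=90, draw]
FD 10: (2,-19) -> (2,-9) [heading=90, draw]
FD 10.7: (2,-9) -> (2,1.7) [heading=90, draw]
LT 180: heading 90 -> 270
FD 7.3: (2,1.7) -> (2,-5.6) [heading=270, draw]
FD 9.1: (2,-5.6) -> (2,-14.7) [heading=270, draw]
BK 10.7: (2,-14.7) -> (2,-4) [heading=270, draw]
LT 180: heading 270 -> 90
LT 321: heading 90 -> 51
LT 133: heading 51 -> 184
LT 270: heading 184 -> 94
RT 90: heading 94 -> 4
Final: pos=(2,-4), heading=4, 7 segment(s) drawn
Segments drawn: 7

Answer: 7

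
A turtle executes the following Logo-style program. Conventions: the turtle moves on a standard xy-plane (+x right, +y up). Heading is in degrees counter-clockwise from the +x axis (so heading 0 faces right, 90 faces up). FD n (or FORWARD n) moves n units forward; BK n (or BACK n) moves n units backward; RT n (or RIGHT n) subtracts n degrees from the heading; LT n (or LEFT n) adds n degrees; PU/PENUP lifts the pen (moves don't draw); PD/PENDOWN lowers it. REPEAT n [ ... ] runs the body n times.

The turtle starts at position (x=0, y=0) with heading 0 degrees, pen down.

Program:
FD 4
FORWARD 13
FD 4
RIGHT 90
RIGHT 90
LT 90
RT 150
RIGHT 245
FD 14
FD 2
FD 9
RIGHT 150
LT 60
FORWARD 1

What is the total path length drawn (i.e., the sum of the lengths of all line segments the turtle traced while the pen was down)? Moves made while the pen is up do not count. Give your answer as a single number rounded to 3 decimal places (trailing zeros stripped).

Answer: 47

Derivation:
Executing turtle program step by step:
Start: pos=(0,0), heading=0, pen down
FD 4: (0,0) -> (4,0) [heading=0, draw]
FD 13: (4,0) -> (17,0) [heading=0, draw]
FD 4: (17,0) -> (21,0) [heading=0, draw]
RT 90: heading 0 -> 270
RT 90: heading 270 -> 180
LT 90: heading 180 -> 270
RT 150: heading 270 -> 120
RT 245: heading 120 -> 235
FD 14: (21,0) -> (12.97,-11.468) [heading=235, draw]
FD 2: (12.97,-11.468) -> (11.823,-13.106) [heading=235, draw]
FD 9: (11.823,-13.106) -> (6.661,-20.479) [heading=235, draw]
RT 150: heading 235 -> 85
LT 60: heading 85 -> 145
FD 1: (6.661,-20.479) -> (5.841,-19.905) [heading=145, draw]
Final: pos=(5.841,-19.905), heading=145, 7 segment(s) drawn

Segment lengths:
  seg 1: (0,0) -> (4,0), length = 4
  seg 2: (4,0) -> (17,0), length = 13
  seg 3: (17,0) -> (21,0), length = 4
  seg 4: (21,0) -> (12.97,-11.468), length = 14
  seg 5: (12.97,-11.468) -> (11.823,-13.106), length = 2
  seg 6: (11.823,-13.106) -> (6.661,-20.479), length = 9
  seg 7: (6.661,-20.479) -> (5.841,-19.905), length = 1
Total = 47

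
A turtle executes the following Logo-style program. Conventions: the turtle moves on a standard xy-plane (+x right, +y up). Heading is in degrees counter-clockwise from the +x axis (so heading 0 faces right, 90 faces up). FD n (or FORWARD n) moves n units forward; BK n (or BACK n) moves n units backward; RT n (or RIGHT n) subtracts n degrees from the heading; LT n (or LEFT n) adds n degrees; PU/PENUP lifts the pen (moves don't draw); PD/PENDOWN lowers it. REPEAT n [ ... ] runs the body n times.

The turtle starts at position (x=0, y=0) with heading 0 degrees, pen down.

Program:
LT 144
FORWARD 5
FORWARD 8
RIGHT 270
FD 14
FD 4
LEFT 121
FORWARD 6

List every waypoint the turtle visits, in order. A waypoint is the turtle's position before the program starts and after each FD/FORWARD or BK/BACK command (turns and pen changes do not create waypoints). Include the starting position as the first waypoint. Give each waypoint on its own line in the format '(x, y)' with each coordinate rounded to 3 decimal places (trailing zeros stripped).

Answer: (0, 0)
(-4.045, 2.939)
(-10.517, 7.641)
(-18.746, -3.685)
(-21.097, -6.921)
(-15.12, -7.444)

Derivation:
Executing turtle program step by step:
Start: pos=(0,0), heading=0, pen down
LT 144: heading 0 -> 144
FD 5: (0,0) -> (-4.045,2.939) [heading=144, draw]
FD 8: (-4.045,2.939) -> (-10.517,7.641) [heading=144, draw]
RT 270: heading 144 -> 234
FD 14: (-10.517,7.641) -> (-18.746,-3.685) [heading=234, draw]
FD 4: (-18.746,-3.685) -> (-21.097,-6.921) [heading=234, draw]
LT 121: heading 234 -> 355
FD 6: (-21.097,-6.921) -> (-15.12,-7.444) [heading=355, draw]
Final: pos=(-15.12,-7.444), heading=355, 5 segment(s) drawn
Waypoints (6 total):
(0, 0)
(-4.045, 2.939)
(-10.517, 7.641)
(-18.746, -3.685)
(-21.097, -6.921)
(-15.12, -7.444)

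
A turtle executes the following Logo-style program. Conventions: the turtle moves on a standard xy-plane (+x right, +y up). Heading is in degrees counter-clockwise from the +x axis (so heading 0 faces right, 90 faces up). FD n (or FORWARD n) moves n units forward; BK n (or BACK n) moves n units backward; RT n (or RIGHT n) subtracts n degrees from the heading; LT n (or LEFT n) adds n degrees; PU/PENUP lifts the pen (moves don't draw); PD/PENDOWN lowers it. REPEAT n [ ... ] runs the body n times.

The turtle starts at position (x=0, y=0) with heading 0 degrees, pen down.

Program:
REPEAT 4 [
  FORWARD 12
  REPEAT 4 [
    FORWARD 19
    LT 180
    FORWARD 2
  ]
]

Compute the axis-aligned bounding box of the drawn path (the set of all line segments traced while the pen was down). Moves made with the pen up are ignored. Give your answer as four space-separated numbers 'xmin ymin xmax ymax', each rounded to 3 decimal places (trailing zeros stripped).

Answer: 0 0 67 0

Derivation:
Executing turtle program step by step:
Start: pos=(0,0), heading=0, pen down
REPEAT 4 [
  -- iteration 1/4 --
  FD 12: (0,0) -> (12,0) [heading=0, draw]
  REPEAT 4 [
    -- iteration 1/4 --
    FD 19: (12,0) -> (31,0) [heading=0, draw]
    LT 180: heading 0 -> 180
    FD 2: (31,0) -> (29,0) [heading=180, draw]
    -- iteration 2/4 --
    FD 19: (29,0) -> (10,0) [heading=180, draw]
    LT 180: heading 180 -> 0
    FD 2: (10,0) -> (12,0) [heading=0, draw]
    -- iteration 3/4 --
    FD 19: (12,0) -> (31,0) [heading=0, draw]
    LT 180: heading 0 -> 180
    FD 2: (31,0) -> (29,0) [heading=180, draw]
    -- iteration 4/4 --
    FD 19: (29,0) -> (10,0) [heading=180, draw]
    LT 180: heading 180 -> 0
    FD 2: (10,0) -> (12,0) [heading=0, draw]
  ]
  -- iteration 2/4 --
  FD 12: (12,0) -> (24,0) [heading=0, draw]
  REPEAT 4 [
    -- iteration 1/4 --
    FD 19: (24,0) -> (43,0) [heading=0, draw]
    LT 180: heading 0 -> 180
    FD 2: (43,0) -> (41,0) [heading=180, draw]
    -- iteration 2/4 --
    FD 19: (41,0) -> (22,0) [heading=180, draw]
    LT 180: heading 180 -> 0
    FD 2: (22,0) -> (24,0) [heading=0, draw]
    -- iteration 3/4 --
    FD 19: (24,0) -> (43,0) [heading=0, draw]
    LT 180: heading 0 -> 180
    FD 2: (43,0) -> (41,0) [heading=180, draw]
    -- iteration 4/4 --
    FD 19: (41,0) -> (22,0) [heading=180, draw]
    LT 180: heading 180 -> 0
    FD 2: (22,0) -> (24,0) [heading=0, draw]
  ]
  -- iteration 3/4 --
  FD 12: (24,0) -> (36,0) [heading=0, draw]
  REPEAT 4 [
    -- iteration 1/4 --
    FD 19: (36,0) -> (55,0) [heading=0, draw]
    LT 180: heading 0 -> 180
    FD 2: (55,0) -> (53,0) [heading=180, draw]
    -- iteration 2/4 --
    FD 19: (53,0) -> (34,0) [heading=180, draw]
    LT 180: heading 180 -> 0
    FD 2: (34,0) -> (36,0) [heading=0, draw]
    -- iteration 3/4 --
    FD 19: (36,0) -> (55,0) [heading=0, draw]
    LT 180: heading 0 -> 180
    FD 2: (55,0) -> (53,0) [heading=180, draw]
    -- iteration 4/4 --
    FD 19: (53,0) -> (34,0) [heading=180, draw]
    LT 180: heading 180 -> 0
    FD 2: (34,0) -> (36,0) [heading=0, draw]
  ]
  -- iteration 4/4 --
  FD 12: (36,0) -> (48,0) [heading=0, draw]
  REPEAT 4 [
    -- iteration 1/4 --
    FD 19: (48,0) -> (67,0) [heading=0, draw]
    LT 180: heading 0 -> 180
    FD 2: (67,0) -> (65,0) [heading=180, draw]
    -- iteration 2/4 --
    FD 19: (65,0) -> (46,0) [heading=180, draw]
    LT 180: heading 180 -> 0
    FD 2: (46,0) -> (48,0) [heading=0, draw]
    -- iteration 3/4 --
    FD 19: (48,0) -> (67,0) [heading=0, draw]
    LT 180: heading 0 -> 180
    FD 2: (67,0) -> (65,0) [heading=180, draw]
    -- iteration 4/4 --
    FD 19: (65,0) -> (46,0) [heading=180, draw]
    LT 180: heading 180 -> 0
    FD 2: (46,0) -> (48,0) [heading=0, draw]
  ]
]
Final: pos=(48,0), heading=0, 36 segment(s) drawn

Segment endpoints: x in {0, 10, 12, 22, 24, 29, 31, 34, 36, 41, 43, 46, 48, 53, 55, 65, 67}, y in {0, 0, 0, 0, 0, 0, 0, 0, 0, 0, 0, 0, 0, 0, 0, 0, 0, 0, 0, 0, 0, 0, 0, 0, 0, 0, 0, 0, 0, 0, 0, 0, 0, 0, 0}
xmin=0, ymin=0, xmax=67, ymax=0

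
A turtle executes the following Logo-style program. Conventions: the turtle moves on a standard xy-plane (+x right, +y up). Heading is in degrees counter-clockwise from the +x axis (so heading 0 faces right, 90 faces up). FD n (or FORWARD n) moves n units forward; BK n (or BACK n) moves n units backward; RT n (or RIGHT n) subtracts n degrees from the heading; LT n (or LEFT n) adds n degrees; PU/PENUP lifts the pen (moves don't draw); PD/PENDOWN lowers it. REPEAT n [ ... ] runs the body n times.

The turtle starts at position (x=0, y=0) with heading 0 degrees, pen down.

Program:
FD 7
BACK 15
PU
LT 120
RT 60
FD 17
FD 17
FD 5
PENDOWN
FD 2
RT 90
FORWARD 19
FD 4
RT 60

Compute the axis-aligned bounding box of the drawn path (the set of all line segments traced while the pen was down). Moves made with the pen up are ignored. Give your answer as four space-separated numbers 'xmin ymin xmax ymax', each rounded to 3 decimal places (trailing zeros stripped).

Answer: -8 0 32.419 35.507

Derivation:
Executing turtle program step by step:
Start: pos=(0,0), heading=0, pen down
FD 7: (0,0) -> (7,0) [heading=0, draw]
BK 15: (7,0) -> (-8,0) [heading=0, draw]
PU: pen up
LT 120: heading 0 -> 120
RT 60: heading 120 -> 60
FD 17: (-8,0) -> (0.5,14.722) [heading=60, move]
FD 17: (0.5,14.722) -> (9,29.445) [heading=60, move]
FD 5: (9,29.445) -> (11.5,33.775) [heading=60, move]
PD: pen down
FD 2: (11.5,33.775) -> (12.5,35.507) [heading=60, draw]
RT 90: heading 60 -> 330
FD 19: (12.5,35.507) -> (28.954,26.007) [heading=330, draw]
FD 4: (28.954,26.007) -> (32.419,24.007) [heading=330, draw]
RT 60: heading 330 -> 270
Final: pos=(32.419,24.007), heading=270, 5 segment(s) drawn

Segment endpoints: x in {-8, 0, 7, 11.5, 12.5, 28.954, 32.419}, y in {0, 24.007, 26.007, 33.775, 35.507}
xmin=-8, ymin=0, xmax=32.419, ymax=35.507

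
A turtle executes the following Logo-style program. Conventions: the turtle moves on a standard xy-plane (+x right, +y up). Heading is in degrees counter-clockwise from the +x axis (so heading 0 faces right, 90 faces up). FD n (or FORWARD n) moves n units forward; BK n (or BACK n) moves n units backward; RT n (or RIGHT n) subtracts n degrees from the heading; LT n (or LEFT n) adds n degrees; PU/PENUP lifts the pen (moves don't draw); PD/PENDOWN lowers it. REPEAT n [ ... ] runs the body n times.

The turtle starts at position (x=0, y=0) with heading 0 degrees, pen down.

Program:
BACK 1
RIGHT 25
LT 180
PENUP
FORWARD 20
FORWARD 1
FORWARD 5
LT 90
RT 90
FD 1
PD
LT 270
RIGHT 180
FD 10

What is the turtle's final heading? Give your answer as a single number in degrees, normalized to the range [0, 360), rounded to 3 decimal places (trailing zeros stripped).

Executing turtle program step by step:
Start: pos=(0,0), heading=0, pen down
BK 1: (0,0) -> (-1,0) [heading=0, draw]
RT 25: heading 0 -> 335
LT 180: heading 335 -> 155
PU: pen up
FD 20: (-1,0) -> (-19.126,8.452) [heading=155, move]
FD 1: (-19.126,8.452) -> (-20.032,8.875) [heading=155, move]
FD 5: (-20.032,8.875) -> (-24.564,10.988) [heading=155, move]
LT 90: heading 155 -> 245
RT 90: heading 245 -> 155
FD 1: (-24.564,10.988) -> (-25.47,11.411) [heading=155, move]
PD: pen down
LT 270: heading 155 -> 65
RT 180: heading 65 -> 245
FD 10: (-25.47,11.411) -> (-29.696,2.348) [heading=245, draw]
Final: pos=(-29.696,2.348), heading=245, 2 segment(s) drawn

Answer: 245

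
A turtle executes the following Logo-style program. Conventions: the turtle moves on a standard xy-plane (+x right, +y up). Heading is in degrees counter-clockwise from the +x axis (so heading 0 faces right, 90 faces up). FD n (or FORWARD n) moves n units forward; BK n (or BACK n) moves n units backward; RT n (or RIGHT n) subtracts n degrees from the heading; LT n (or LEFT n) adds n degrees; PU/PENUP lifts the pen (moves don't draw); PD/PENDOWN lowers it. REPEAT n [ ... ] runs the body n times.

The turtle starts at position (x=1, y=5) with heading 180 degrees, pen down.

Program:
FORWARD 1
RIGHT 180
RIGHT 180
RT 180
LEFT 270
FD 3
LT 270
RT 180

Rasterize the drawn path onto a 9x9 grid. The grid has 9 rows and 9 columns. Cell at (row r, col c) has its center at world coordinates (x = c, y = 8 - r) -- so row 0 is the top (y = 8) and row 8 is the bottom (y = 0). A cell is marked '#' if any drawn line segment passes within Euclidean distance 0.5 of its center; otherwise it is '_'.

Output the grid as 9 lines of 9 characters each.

Answer: _________
_________
_________
##_______
#________
#________
#________
_________
_________

Derivation:
Segment 0: (1,5) -> (0,5)
Segment 1: (0,5) -> (0,2)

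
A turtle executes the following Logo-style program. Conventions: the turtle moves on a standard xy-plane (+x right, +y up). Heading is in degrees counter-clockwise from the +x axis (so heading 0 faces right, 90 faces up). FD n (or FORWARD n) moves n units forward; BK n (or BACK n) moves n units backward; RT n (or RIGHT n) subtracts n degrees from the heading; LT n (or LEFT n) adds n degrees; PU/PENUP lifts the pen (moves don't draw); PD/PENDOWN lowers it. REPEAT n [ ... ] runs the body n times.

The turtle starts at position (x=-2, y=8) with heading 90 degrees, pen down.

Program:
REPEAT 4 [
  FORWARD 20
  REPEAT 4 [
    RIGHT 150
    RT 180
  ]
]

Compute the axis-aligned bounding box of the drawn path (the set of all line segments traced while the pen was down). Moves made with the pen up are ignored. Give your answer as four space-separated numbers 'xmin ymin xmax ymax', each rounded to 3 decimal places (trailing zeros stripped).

Executing turtle program step by step:
Start: pos=(-2,8), heading=90, pen down
REPEAT 4 [
  -- iteration 1/4 --
  FD 20: (-2,8) -> (-2,28) [heading=90, draw]
  REPEAT 4 [
    -- iteration 1/4 --
    RT 150: heading 90 -> 300
    RT 180: heading 300 -> 120
    -- iteration 2/4 --
    RT 150: heading 120 -> 330
    RT 180: heading 330 -> 150
    -- iteration 3/4 --
    RT 150: heading 150 -> 0
    RT 180: heading 0 -> 180
    -- iteration 4/4 --
    RT 150: heading 180 -> 30
    RT 180: heading 30 -> 210
  ]
  -- iteration 2/4 --
  FD 20: (-2,28) -> (-19.321,18) [heading=210, draw]
  REPEAT 4 [
    -- iteration 1/4 --
    RT 150: heading 210 -> 60
    RT 180: heading 60 -> 240
    -- iteration 2/4 --
    RT 150: heading 240 -> 90
    RT 180: heading 90 -> 270
    -- iteration 3/4 --
    RT 150: heading 270 -> 120
    RT 180: heading 120 -> 300
    -- iteration 4/4 --
    RT 150: heading 300 -> 150
    RT 180: heading 150 -> 330
  ]
  -- iteration 3/4 --
  FD 20: (-19.321,18) -> (-2,8) [heading=330, draw]
  REPEAT 4 [
    -- iteration 1/4 --
    RT 150: heading 330 -> 180
    RT 180: heading 180 -> 0
    -- iteration 2/4 --
    RT 150: heading 0 -> 210
    RT 180: heading 210 -> 30
    -- iteration 3/4 --
    RT 150: heading 30 -> 240
    RT 180: heading 240 -> 60
    -- iteration 4/4 --
    RT 150: heading 60 -> 270
    RT 180: heading 270 -> 90
  ]
  -- iteration 4/4 --
  FD 20: (-2,8) -> (-2,28) [heading=90, draw]
  REPEAT 4 [
    -- iteration 1/4 --
    RT 150: heading 90 -> 300
    RT 180: heading 300 -> 120
    -- iteration 2/4 --
    RT 150: heading 120 -> 330
    RT 180: heading 330 -> 150
    -- iteration 3/4 --
    RT 150: heading 150 -> 0
    RT 180: heading 0 -> 180
    -- iteration 4/4 --
    RT 150: heading 180 -> 30
    RT 180: heading 30 -> 210
  ]
]
Final: pos=(-2,28), heading=210, 4 segment(s) drawn

Segment endpoints: x in {-19.321, -2, -2, -2, -2}, y in {8, 8, 18, 28, 28}
xmin=-19.321, ymin=8, xmax=-2, ymax=28

Answer: -19.321 8 -2 28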